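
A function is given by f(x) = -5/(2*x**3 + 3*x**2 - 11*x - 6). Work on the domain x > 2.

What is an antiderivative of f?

The denominator factors as (x - 2)*(x + 3)*(2*x + 1); partial fractions split f into directly integrable pieces: 4/(5*(2*x + 1)) - 1/(5*(x + 3)) - 1/(5*(x - 2)).
Check: d/dx[(2*log(2*x + 1) - log(x**2 + x - 6))/5] = -5/(2*x**3 + 3*x**2 - 11*x - 6) = f(x).

An antiderivative is F(x) = (2*log(2*x + 1) - log(x**2 + x - 6))/5.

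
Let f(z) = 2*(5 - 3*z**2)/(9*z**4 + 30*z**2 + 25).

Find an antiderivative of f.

Recognize the product-rule pattern: f = u'v + uv' with u = 2*z, v = 1/(3*z**2 + 5), so integration by parts undoes it.
Check: d/dz[2*z/(3*z**2 + 5)] = (10 - 6*z**2)/(9*z**4 + 30*z**2 + 25), which equals f(z).

An antiderivative is F(z) = 2*z/(3*z**2 + 5).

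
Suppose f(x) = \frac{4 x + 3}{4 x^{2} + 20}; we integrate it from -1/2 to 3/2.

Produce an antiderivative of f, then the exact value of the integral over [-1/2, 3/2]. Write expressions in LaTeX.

Since d/dx undoes antidifferentiation here, F'(x) = f(x) is required of F(x).
F(x) = \frac{10 \log{\left(x^{2} + 5 \right)} + 3 \sqrt{5} \operatorname{atan}{\left(\frac{\sqrt{5} x}{5} \right)}}{20} is an antiderivative of f.
Check: d/dx[\frac{10 \log{\left(x^{2} + 5 \right)} + 3 \sqrt{5} \operatorname{atan}{\left(\frac{\sqrt{5} x}{5} \right)}}{20}] = \frac{4 x + 3}{4 x^{2} + 20} = f(x).
F(3/2) = \frac{3 \sqrt{5} \operatorname{atan}{\left(\frac{3 \sqrt{5}}{10} \right)}}{20} + \frac{\log{\left(\frac{29}{4} \right)}}{2}; F(-1/2) = - \frac{3 \sqrt{5} \operatorname{atan}{\left(\frac{\sqrt{5}}{10} \right)}}{20} + \frac{\log{\left(\frac{21}{4} \right)}}{2}.
Integral = F(3/2) - F(-1/2) = - \frac{\log{\left(\frac{21}{4} \right)}}{2} + \frac{3 \sqrt{5} \operatorname{atan}{\left(\frac{\sqrt{5}}{10} \right)}}{20} + \frac{3 \sqrt{5} \operatorname{atan}{\left(\frac{3 \sqrt{5}}{10} \right)}}{20} + \frac{\log{\left(\frac{29}{4} \right)}}{2}.

Antiderivative: F(x) = \frac{10 \log{\left(x^{2} + 5 \right)} + 3 \sqrt{5} \operatorname{atan}{\left(\frac{\sqrt{5} x}{5} \right)}}{20}; value = - \frac{\log{\left(\frac{21}{4} \right)}}{2} + \frac{3 \sqrt{5} \operatorname{atan}{\left(\frac{\sqrt{5}}{10} \right)}}{20} + \frac{3 \sqrt{5} \operatorname{atan}{\left(\frac{3 \sqrt{5}}{10} \right)}}{20} + \frac{\log{\left(\frac{29}{4} \right)}}{2}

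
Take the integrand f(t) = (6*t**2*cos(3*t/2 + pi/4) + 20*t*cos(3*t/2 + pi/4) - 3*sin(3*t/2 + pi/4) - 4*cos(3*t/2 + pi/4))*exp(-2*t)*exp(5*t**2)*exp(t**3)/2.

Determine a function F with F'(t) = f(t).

f has the shape u'v + uv' for u = cos(3*t/2 + pi/4) and v = exp(t**3 + 5*t**2 - 2*t) — it is the derivative of the product u*v.
Check: d/dt[exp(-2*t)*exp(5*t**2)*exp(t**3)*cos(3*t/2 + pi/4)] = (6*t**2*exp(5*t**2)*exp(t**3)*cos(3*t/2 + pi/4) + 20*t*exp(5*t**2)*exp(t**3)*cos(3*t/2 + pi/4) - 3*exp(5*t**2)*exp(t**3)*sin(3*t/2 + pi/4) - 4*exp(5*t**2)*exp(t**3)*cos(3*t/2 + pi/4))*exp(-2*t)/2, which equals f(t).

An antiderivative is F(t) = exp(-2*t)*exp(5*t**2)*exp(t**3)*cos(3*t/2 + pi/4).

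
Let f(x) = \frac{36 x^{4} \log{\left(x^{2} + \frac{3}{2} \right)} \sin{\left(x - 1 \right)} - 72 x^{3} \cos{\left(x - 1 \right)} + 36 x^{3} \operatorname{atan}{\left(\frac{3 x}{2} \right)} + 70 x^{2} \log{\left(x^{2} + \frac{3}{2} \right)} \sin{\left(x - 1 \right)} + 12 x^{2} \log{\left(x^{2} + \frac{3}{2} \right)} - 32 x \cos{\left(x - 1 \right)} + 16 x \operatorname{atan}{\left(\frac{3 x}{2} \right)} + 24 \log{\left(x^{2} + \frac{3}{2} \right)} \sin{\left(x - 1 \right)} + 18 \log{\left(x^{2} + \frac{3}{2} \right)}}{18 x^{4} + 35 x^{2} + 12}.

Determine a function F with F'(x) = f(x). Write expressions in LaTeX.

f has the shape u'v + uv' for u = - 2 \cos{\left(x - 1 \right)} + \operatorname{atan}{\left(\frac{3 x}{2} \right)} and v = \log{\left(x^{2} + \frac{3}{2} \right)} — it is the derivative of the product u*v.
Check: d/dx[- 2 \log{\left(x^{2} + \frac{3}{2} \right)} \cos{\left(x - 1 \right)} + \log{\left(x^{2} + \frac{3}{2} \right)} \operatorname{atan}{\left(\frac{3 x}{2} \right)}] = \frac{36 x^{4} \log{\left(x^{2} + \frac{3}{2} \right)} \sin{\left(x - 1 \right)} - 72 x^{3} \cos{\left(x - 1 \right)} + 36 x^{3} \operatorname{atan}{\left(\frac{3 x}{2} \right)} + 70 x^{2} \log{\left(x^{2} + \frac{3}{2} \right)} \sin{\left(x - 1 \right)} + 12 x^{2} \log{\left(x^{2} + \frac{3}{2} \right)} - 32 x \cos{\left(x - 1 \right)} + 16 x \operatorname{atan}{\left(\frac{3 x}{2} \right)} + 24 \log{\left(x^{2} + \frac{3}{2} \right)} \sin{\left(x - 1 \right)} + 18 \log{\left(x^{2} + \frac{3}{2} \right)}}{18 x^{4} + 35 x^{2} + 12} = f(x).

An antiderivative is F(x) = - 2 \log{\left(x^{2} + \frac{3}{2} \right)} \cos{\left(x - 1 \right)} + \log{\left(x^{2} + \frac{3}{2} \right)} \operatorname{atan}{\left(\frac{3 x}{2} \right)}.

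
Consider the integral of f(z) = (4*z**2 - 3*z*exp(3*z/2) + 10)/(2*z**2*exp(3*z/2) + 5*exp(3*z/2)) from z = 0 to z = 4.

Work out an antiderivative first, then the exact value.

Antiderivative: F(z) = (-9*exp(3*z/2)*log(z**2 + 5/2) - 16)*exp(-3*z/2)/12; value = -3*log(37/2)/4 - 4*exp(-6)/3 + 3*log(5/2)/4 + 4/3

Check any antiderivative F(z) by computing F'(z) and comparing it with f(z).
F(z) = (-9*exp(3*z/2)*log(z**2 + 5/2) - 16)*exp(-3*z/2)/12 is an antiderivative of f.
Check: d/dz[(-9*exp(3*z/2)*log(z**2 + 5/2) - 16)*exp(-3*z/2)/12] = (4*z**2 - 3*z*exp(3*z/2) + 10)/(2*z**2*exp(3*z/2) + 5*exp(3*z/2)) = f(z).
F(4) = -3*log(37/2)/4 - 4*exp(-6)/3; F(0) = -4/3 - 3*log(5/2)/4.
Integral = F(4) - F(0) = -3*log(37/2)/4 - 4*exp(-6)/3 + 3*log(5/2)/4 + 4/3.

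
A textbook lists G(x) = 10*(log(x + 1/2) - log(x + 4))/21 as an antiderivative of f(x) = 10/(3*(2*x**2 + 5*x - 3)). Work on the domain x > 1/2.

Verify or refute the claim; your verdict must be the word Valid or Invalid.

Invalid: d/dx[G] - f = (-40*x - 70)/(12*x**4 + 84*x**3 + 141*x**2 - 21*x - 36), which is not 0.

d/dx[G] = 10/(6*x**2 + 27*x + 12)
d/dx[G] - f(x) = (-40*x - 70)/(12*x**4 + 84*x**3 + 141*x**2 - 21*x - 36) != 0.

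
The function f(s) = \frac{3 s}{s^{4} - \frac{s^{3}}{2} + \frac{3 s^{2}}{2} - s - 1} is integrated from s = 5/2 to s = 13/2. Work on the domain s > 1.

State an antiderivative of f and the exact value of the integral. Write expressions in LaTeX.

Factor the denominator (\left(s - 1\right) \left(2 s + 1\right) \left(s^{2} + 2\right)) and decompose: f = - \frac{2 \left(5 s + 2\right)}{9 \left(s^{2} + 2\right)} + \frac{8}{9 \left(2 s + 1\right)} + \frac{2}{3 \left(s - 1\right)}; each piece integrates to a log, atan, or power term.
F(s) = - \frac{- 6 \log{\left(s - 1 \right)} - 4 \log{\left(s + \frac{1}{2} \right)} + 5 \log{\left(s^{2} + 2 \right)} + 2 \sqrt{2} \operatorname{atan}{\left(\frac{\sqrt{2} s}{2} \right)}}{9} is an antiderivative of f.
Check: d/ds[- \frac{- 6 \log{\left(s - 1 \right)} - 4 \log{\left(s + \frac{1}{2} \right)} + 5 \log{\left(s^{2} + 2 \right)} + 2 \sqrt{2} \operatorname{atan}{\left(\frac{\sqrt{2} s}{2} \right)}}{9}] = \frac{6 s}{2 s^{4} - s^{3} + 3 s^{2} - 2 s - 2}, which equals f(s).
F(13/2) = - \frac{5 \log{\left(\frac{177}{4} \right)}}{9} - \frac{2 \sqrt{2} \operatorname{atan}{\left(\frac{13 \sqrt{2}}{4} \right)}}{9} + \frac{4 \log{\left(7 \right)}}{9} + \frac{2 \log{\left(\frac{11}{2} \right)}}{3}; F(5/2) = - \frac{5 \log{\left(\frac{33}{4} \right)}}{9} - \frac{2 \sqrt{2} \operatorname{atan}{\left(\frac{5 \sqrt{2}}{4} \right)}}{9} + \frac{2 \log{\left(\frac{3}{2} \right)}}{3} + \frac{4 \log{\left(3 \right)}}{9}.
Integral = F(13/2) - F(5/2) = - \frac{5 \log{\left(\frac{177}{4} \right)}}{9} - \frac{4 \log{\left(3 \right)}}{9} - \frac{2 \sqrt{2} \operatorname{atan}{\left(\frac{13 \sqrt{2}}{4} \right)}}{9} - \frac{2 \log{\left(\frac{3}{2} \right)}}{3} + \frac{2 \sqrt{2} \operatorname{atan}{\left(\frac{5 \sqrt{2}}{4} \right)}}{9} + \frac{4 \log{\left(7 \right)}}{9} + \frac{2 \log{\left(\frac{11}{2} \right)}}{3} + \frac{5 \log{\left(\frac{33}{4} \right)}}{9}.

Antiderivative: F(s) = - \frac{- 6 \log{\left(s - 1 \right)} - 4 \log{\left(s + \frac{1}{2} \right)} + 5 \log{\left(s^{2} + 2 \right)} + 2 \sqrt{2} \operatorname{atan}{\left(\frac{\sqrt{2} s}{2} \right)}}{9}; value = - \frac{5 \log{\left(\frac{177}{4} \right)}}{9} - \frac{4 \log{\left(3 \right)}}{9} - \frac{2 \sqrt{2} \operatorname{atan}{\left(\frac{13 \sqrt{2}}{4} \right)}}{9} - \frac{2 \log{\left(\frac{3}{2} \right)}}{3} + \frac{2 \sqrt{2} \operatorname{atan}{\left(\frac{5 \sqrt{2}}{4} \right)}}{9} + \frac{4 \log{\left(7 \right)}}{9} + \frac{2 \log{\left(\frac{11}{2} \right)}}{3} + \frac{5 \log{\left(\frac{33}{4} \right)}}{9}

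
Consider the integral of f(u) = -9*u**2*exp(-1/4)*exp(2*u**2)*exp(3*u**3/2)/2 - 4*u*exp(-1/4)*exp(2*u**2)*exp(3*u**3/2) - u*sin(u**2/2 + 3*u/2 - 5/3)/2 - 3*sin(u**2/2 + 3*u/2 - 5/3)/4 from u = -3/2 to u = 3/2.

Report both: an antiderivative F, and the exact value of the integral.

Integrate term by term and add the pieces.
F(u) = -exp(-1/4)*exp(2*u**2)*exp(3*u**3/2) + cos(u**2/2 + 3*u/2 - 5/3)/2 is an antiderivative of f.
Check: d/du[-exp(-1/4)*exp(2*u**2)*exp(3*u**3/2) + cos(u**2/2 + 3*u/2 - 5/3)/2] = (-18*u**2*exp(2*u**2)*exp(3*u**3/2) - 16*u*exp(2*u**2)*exp(3*u**3/2) - 2*u*exp(1/4)*sin(u**2/2 + 3*u/2 - 5/3) - 3*exp(1/4)*sin(u**2/2 + 3*u/2 - 5/3))*exp(-1/4)/4, which equals f(u).
F(3/2) = -exp(149/16) + cos(41/24)/2; F(-3/2) = cos(67/24)/2 - exp(-13/16).
Integral = F(3/2) - F(-3/2) = -exp(149/16) + cos(41/24)/2 + exp(-13/16) - cos(67/24)/2.

Antiderivative: F(u) = -exp(-1/4)*exp(2*u**2)*exp(3*u**3/2) + cos(u**2/2 + 3*u/2 - 5/3)/2; value = -exp(149/16) + cos(41/24)/2 + exp(-13/16) - cos(67/24)/2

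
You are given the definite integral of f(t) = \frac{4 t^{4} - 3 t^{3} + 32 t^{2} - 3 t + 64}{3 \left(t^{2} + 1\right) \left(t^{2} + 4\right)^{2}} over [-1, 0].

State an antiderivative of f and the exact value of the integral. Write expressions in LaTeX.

An antiderivative F(t) passes only if d/dt[F] lands on f(t) exactly.
F(t) = \frac{8 \left(t^{2} + 4\right) \operatorname{atan}{\left(t \right)} + 3}{6 \left(t^{2} + 4\right)} is an antiderivative of f.
Check: d/dt[\frac{8 \left(t^{2} + 4\right) \operatorname{atan}{\left(t \right)} + 3}{6 \left(t^{2} + 4\right)}] = \frac{4 t^{4} - 3 t^{3} + 32 t^{2} - 3 t + 64}{3 t^{6} + 27 t^{4} + 72 t^{2} + 48}, which equals f(t).
F(0) = \frac{1}{8}; F(-1) = \frac{1}{10} - \frac{\pi}{3}.
Integral = F(0) - F(-1) = \frac{1}{40} + \frac{\pi}{3}.

Antiderivative: F(t) = \frac{8 \left(t^{2} + 4\right) \operatorname{atan}{\left(t \right)} + 3}{6 \left(t^{2} + 4\right)}; value = \frac{1}{40} + \frac{\pi}{3}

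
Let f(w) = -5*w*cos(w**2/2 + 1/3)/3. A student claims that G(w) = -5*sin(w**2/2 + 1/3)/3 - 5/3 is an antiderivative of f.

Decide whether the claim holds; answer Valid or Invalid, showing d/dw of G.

d/dw[G] = -5*w*cos(w**2/2 + 1/3)/3
This equals f(w) exactly, so the claim holds.

Valid. The derivative of G reproduces f.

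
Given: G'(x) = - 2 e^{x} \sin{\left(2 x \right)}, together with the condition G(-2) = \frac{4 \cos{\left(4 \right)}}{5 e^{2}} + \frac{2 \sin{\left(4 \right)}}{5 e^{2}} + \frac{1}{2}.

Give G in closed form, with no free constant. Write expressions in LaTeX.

G(x) = \frac{- 4 e^{x} \sin{\left(2 x \right)} + 8 e^{x} \cos{\left(2 x \right)} + 5}{10}

Whatever form G(x) takes, its d/dx must return the stated G'(x).
A general antiderivative is - \frac{2 e^{x} \sin{\left(2 x \right)}}{5} + \frac{4 e^{x} \cos{\left(2 x \right)}}{5} + C.
The condition gives C = \frac{4 \cos{\left(4 \right)}}{5 e^{2}} + \frac{2 \sin{\left(4 \right)}}{5 e^{2}} + \frac{1}{2} - (\frac{4 \cos{\left(4 \right)}}{5 e^{2}} + \frac{2 \sin{\left(4 \right)}}{5 e^{2}}) = \frac{1}{2}.
So G(x) = \frac{- 4 e^{x} \sin{\left(2 x \right)} + 8 e^{x} \cos{\left(2 x \right)} + 5}{10}.
Check: d/dx[\frac{- 4 e^{x} \sin{\left(2 x \right)} + 8 e^{x} \cos{\left(2 x \right)} + 5}{10}] = - 2 e^{x} \sin{\left(2 x \right)} = G'(x).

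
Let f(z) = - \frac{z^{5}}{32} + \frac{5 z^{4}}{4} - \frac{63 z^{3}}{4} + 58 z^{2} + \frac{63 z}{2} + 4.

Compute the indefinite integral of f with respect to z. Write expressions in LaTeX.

F(z) = - \frac{z^{6}}{192} + \frac{z^{5}}{4} - \frac{63 z^{4}}{16} + \frac{58 z^{3}}{3} + \frac{63 z^{2}}{4} + 4 z + C

f matches the chain-rule pattern g'(h)*h' with inner function h(z) = \frac{z^{2}}{4} - 4 z - 1; substituting u = h(z) collapses the integral.
Check: d/dz[- \frac{z^{6}}{192} + \frac{z^{5}}{4} - \frac{63 z^{4}}{16} + \frac{58 z^{3}}{3} + \frac{63 z^{2}}{4} + 4 z] = - \frac{z^{5}}{32} + \frac{5 z^{4}}{4} - \frac{63 z^{3}}{4} + 58 z^{2} + \frac{63 z}{2} + 4 = f(z).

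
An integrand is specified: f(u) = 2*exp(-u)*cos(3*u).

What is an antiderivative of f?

Since d/du undoes antidifferentiation here, F'(u) = f(u) is required of F(u).
Check: d/du[(3*sin(3*u) - cos(3*u))*exp(-u)/5] = 2*exp(-u)*cos(3*u) = f(u).

An antiderivative is F(u) = (3*sin(3*u) - cos(3*u))*exp(-u)/5.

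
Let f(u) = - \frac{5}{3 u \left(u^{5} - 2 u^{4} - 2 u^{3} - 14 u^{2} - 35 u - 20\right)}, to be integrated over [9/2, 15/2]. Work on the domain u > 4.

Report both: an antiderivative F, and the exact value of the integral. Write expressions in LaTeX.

Antiderivative: F(u) = \frac{\log{\left(u \right)}}{12} - \frac{\log{\left(u - 4 \right)}}{1260} - \frac{23 \log{\left(u + 1 \right)}}{270} + \frac{\log{\left(u^{2} + 5 \right)}}{756} - \frac{\sqrt{5} \operatorname{atan}{\left(\frac{\sqrt{5} u}{5} \right)}}{189} + \frac{5}{90 u + 90}; value = - \frac{23 \log{\left(\frac{17}{2} \right)}}{270} - \frac{\log{\left(\frac{9}{2} \right)}}{12} - \frac{\sqrt{5} \operatorname{atan}{\left(\frac{3 \sqrt{5}}{2} \right)}}{189} - \frac{\log{\left(\frac{101}{4} \right)}}{756} - \frac{2}{561} - \frac{\log{\left(\frac{7}{2} \right)}}{1260} - \frac{\log{\left(2 \right)}}{1260} + \frac{\log{\left(\frac{245}{4} \right)}}{756} + \frac{\sqrt{5} \operatorname{atan}{\left(\frac{9 \sqrt{5}}{10} \right)}}{189} + \frac{23 \log{\left(\frac{11}{2} \right)}}{270} + \frac{\log{\left(\frac{15}{2} \right)}}{12}

The denominator factors as 3 u \left(u - 4\right) \left(u + 1\right)^{2} \left(u^{2} + 5\right); partial fractions split f into directly integrable pieces: \frac{u - 10}{378 \left(u^{2} + 5\right)} - \frac{23}{270 \left(u + 1\right)} - \frac{1}{18 \left(u + 1\right)^{2}} - \frac{1}{1260 \left(u - 4\right)} + \frac{1}{12 u}.
F(u) = \frac{\log{\left(u \right)}}{12} - \frac{\log{\left(u - 4 \right)}}{1260} - \frac{23 \log{\left(u + 1 \right)}}{270} + \frac{\log{\left(u^{2} + 5 \right)}}{756} - \frac{\sqrt{5} \operatorname{atan}{\left(\frac{\sqrt{5} u}{5} \right)}}{189} + \frac{5}{90 u + 90} is an antiderivative of f.
Check: d/du[\frac{\log{\left(u \right)}}{12} - \frac{\log{\left(u - 4 \right)}}{1260} - \frac{23 \log{\left(u + 1 \right)}}{270} + \frac{\log{\left(u^{2} + 5 \right)}}{756} - \frac{\sqrt{5} \operatorname{atan}{\left(\frac{\sqrt{5} u}{5} \right)}}{189} + \frac{5}{90 u + 90}] = - \frac{5}{3 u^{6} - 6 u^{5} - 6 u^{4} - 42 u^{3} - 105 u^{2} - 60 u}, which equals f(u).
F(15/2) = - \frac{23 \log{\left(\frac{17}{2} \right)}}{270} - \frac{\sqrt{5} \operatorname{atan}{\left(\frac{3 \sqrt{5}}{2} \right)}}{189} - \frac{\log{\left(\frac{7}{2} \right)}}{1260} + \frac{\log{\left(\frac{245}{4} \right)}}{756} + \frac{1}{153} + \frac{\log{\left(\frac{15}{2} \right)}}{12}; F(9/2) = - \frac{23 \log{\left(\frac{11}{2} \right)}}{270} - \frac{\sqrt{5} \operatorname{atan}{\left(\frac{9 \sqrt{5}}{10} \right)}}{189} + \frac{\log{\left(2 \right)}}{1260} + \frac{\log{\left(\frac{101}{4} \right)}}{756} + \frac{1}{99} + \frac{\log{\left(\frac{9}{2} \right)}}{12}.
Integral = F(15/2) - F(9/2) = - \frac{23 \log{\left(\frac{17}{2} \right)}}{270} - \frac{\log{\left(\frac{9}{2} \right)}}{12} - \frac{\sqrt{5} \operatorname{atan}{\left(\frac{3 \sqrt{5}}{2} \right)}}{189} - \frac{\log{\left(\frac{101}{4} \right)}}{756} - \frac{2}{561} - \frac{\log{\left(\frac{7}{2} \right)}}{1260} - \frac{\log{\left(2 \right)}}{1260} + \frac{\log{\left(\frac{245}{4} \right)}}{756} + \frac{\sqrt{5} \operatorname{atan}{\left(\frac{9 \sqrt{5}}{10} \right)}}{189} + \frac{23 \log{\left(\frac{11}{2} \right)}}{270} + \frac{\log{\left(\frac{15}{2} \right)}}{12}.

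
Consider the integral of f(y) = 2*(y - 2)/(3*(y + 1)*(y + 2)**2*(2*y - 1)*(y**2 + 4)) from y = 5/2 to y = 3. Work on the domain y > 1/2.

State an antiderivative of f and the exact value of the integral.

The denominator factors as 3*(y + 1)*(y + 2)**2*(2*y - 1)*(y**2 + 4); partial fractions split f into directly integrable pieces: -(11*y + 14)/(1020*(y**2 + 4)) - 32/(1275*(2*y - 1)) - 11/(100*(y + 2)) - 1/(15*(y + 2)**2) + 2/(15*(y + 1)).
F(y) = (-128*y*log(y - 1/2) + 1360*y*log(y + 1) - 1122*y*log(y + 2) - 55*y*log(y**2 + 4) - 70*y*atan(y/2) - 256*log(y - 1/2) + 2720*log(y + 1) - 2244*log(y + 2) - 110*log(y**2 + 4) - 140*atan(y/2) + 680)/(10200*y + 20400) is an antiderivative of f.
Check: d/dy[(-128*y*log(y - 1/2) + 1360*y*log(y + 1) - 1122*y*log(y + 2) - 55*y*log(y**2 + 4) - 70*y*atan(y/2) - 256*log(y - 1/2) + 2720*log(y + 1) - 2244*log(y + 2) - 110*log(y**2 + 4) - 140*atan(y/2) + 680)/(10200*y + 20400)] = (2*y - 4)/(6*y**6 + 27*y**5 + 57*y**4 + 108*y**3 + 120*y**2 - 48), which equals f(y).
F(3) = -11*log(5)/100 - 11*log(13)/2040 - 16*log(5/2)/1275 - 7*atan(3/2)/1020 + 1/75 + 2*log(4)/15; F(5/2) = -11*log(9/2)/100 - 11*log(41/4)/2040 - 16*log(2)/1275 - 7*atan(5/4)/1020 + 2/135 + 2*log(7/2)/15.
Integral = F(3) - F(5/2) = -11*log(5)/100 - 2*log(7/2)/15 - 11*log(13)/2040 - 16*log(5/2)/1275 - 7*atan(3/2)/1020 - 1/675 + 7*atan(5/4)/1020 + 16*log(2)/1275 + 11*log(41/4)/2040 + 11*log(9/2)/100 + 2*log(4)/15.

Antiderivative: F(y) = (-128*y*log(y - 1/2) + 1360*y*log(y + 1) - 1122*y*log(y + 2) - 55*y*log(y**2 + 4) - 70*y*atan(y/2) - 256*log(y - 1/2) + 2720*log(y + 1) - 2244*log(y + 2) - 110*log(y**2 + 4) - 140*atan(y/2) + 680)/(10200*y + 20400); value = -11*log(5)/100 - 2*log(7/2)/15 - 11*log(13)/2040 - 16*log(5/2)/1275 - 7*atan(3/2)/1020 - 1/675 + 7*atan(5/4)/1020 + 16*log(2)/1275 + 11*log(41/4)/2040 + 11*log(9/2)/100 + 2*log(4)/15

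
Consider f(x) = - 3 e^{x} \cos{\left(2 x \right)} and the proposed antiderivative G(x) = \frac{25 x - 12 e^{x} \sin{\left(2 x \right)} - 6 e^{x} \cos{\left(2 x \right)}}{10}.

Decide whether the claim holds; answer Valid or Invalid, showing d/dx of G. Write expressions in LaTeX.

Invalid: d/dx[G] - f = \frac{5}{2}, which is not 0.

d/dx[G] = - 3 e^{x} \cos{\left(2 x \right)} + \frac{5}{2}
d/dx[G] - f(x) = \frac{5}{2} != 0.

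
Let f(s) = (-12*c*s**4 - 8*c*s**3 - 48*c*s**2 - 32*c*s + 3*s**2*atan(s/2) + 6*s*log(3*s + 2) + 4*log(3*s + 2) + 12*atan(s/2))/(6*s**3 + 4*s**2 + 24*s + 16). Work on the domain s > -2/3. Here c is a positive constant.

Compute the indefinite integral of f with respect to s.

F(s) = -(2*c*s**2 - log(3*s + 2)*atan(s/2))/2 + C

Check any antiderivative F(s) by computing F'(s) and comparing it with f(s).
Check: d/ds[-(2*c*s**2 - log(3*s + 2)*atan(s/2))/2] = (-12*c*s**4 - 8*c*s**3 - 48*c*s**2 - 32*c*s + 3*s**2*atan(s/2) + 6*s*log(3*s + 2) + 4*log(3*s + 2) + 12*atan(s/2))/(6*s**3 + 4*s**2 + 24*s + 16) = f(s).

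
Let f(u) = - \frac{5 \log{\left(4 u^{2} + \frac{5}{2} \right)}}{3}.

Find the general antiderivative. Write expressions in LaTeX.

Recover f(u) by differentiating a candidate F(u); any mismatch rules it out.
Check: d/du[- \frac{5 u \log{\left(4 u^{2} + \frac{5}{2} \right)}}{3} + \frac{10 u}{3} - \frac{5 \sqrt{10} \operatorname{atan}{\left(\frac{2 \sqrt{10} u}{5} \right)}}{6}] = - \frac{5 \log{\left(4 u^{2} + \frac{5}{2} \right)}}{3} = f(u).

F(u) = - \frac{5 u \log{\left(4 u^{2} + \frac{5}{2} \right)}}{3} + \frac{10 u}{3} - \frac{5 \sqrt{10} \operatorname{atan}{\left(\frac{2 \sqrt{10} u}{5} \right)}}{6} + C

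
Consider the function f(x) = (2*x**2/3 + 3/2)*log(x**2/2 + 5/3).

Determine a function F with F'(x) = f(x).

Whatever form F(x) takes, F'(x) = f(x) is non-negotiable.
Check: d/dx[(36*x**3*log(x**2/2 + 5/3) - 24*x**3 + 243*x*log(x**2/2 + 5/3) - 246*x + 82*sqrt(30)*atan(sqrt(30)*x/10))/162] = 2*x**2*log(3*x**2 + 10)/3 - 2*x**2*log(6)/3 + 3*log(3*x**2 + 10)/2 - 3*log(6)/2, which equals f(x).

An antiderivative is F(x) = (36*x**3*log(x**2/2 + 5/3) - 24*x**3 + 243*x*log(x**2/2 + 5/3) - 246*x + 82*sqrt(30)*atan(sqrt(30)*x/10))/162.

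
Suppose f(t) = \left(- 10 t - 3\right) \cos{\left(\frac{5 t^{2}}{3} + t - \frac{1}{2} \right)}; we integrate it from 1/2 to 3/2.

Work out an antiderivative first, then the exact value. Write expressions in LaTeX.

Antiderivative: F(t) = - 3 \sin{\left(\frac{5 t^{2}}{3} + t - \frac{1}{2} \right)}; value = 3 \sin{\left(\frac{5}{12} \right)} - 3 \sin{\left(\frac{19}{4} \right)}

f matches the chain-rule pattern g'(h)*h' with inner function h(t) = \frac{5 t^{2}}{3} + t - \frac{1}{2}; substituting u = h(t) collapses the integral.
F(t) = - 3 \sin{\left(\frac{5 t^{2}}{3} + t - \frac{1}{2} \right)} is an antiderivative of f.
Check: d/dt[- 3 \sin{\left(\frac{5 t^{2}}{3} + t - \frac{1}{2} \right)}] = - 10 t \cos{\left(\frac{5 t^{2}}{3} + t - \frac{1}{2} \right)} - 3 \cos{\left(\frac{5 t^{2}}{3} + t - \frac{1}{2} \right)}, which equals f(t).
F(3/2) = - 3 \sin{\left(\frac{19}{4} \right)}; F(1/2) = - 3 \sin{\left(\frac{5}{12} \right)}.
Integral = F(3/2) - F(1/2) = 3 \sin{\left(\frac{5}{12} \right)} - 3 \sin{\left(\frac{19}{4} \right)}.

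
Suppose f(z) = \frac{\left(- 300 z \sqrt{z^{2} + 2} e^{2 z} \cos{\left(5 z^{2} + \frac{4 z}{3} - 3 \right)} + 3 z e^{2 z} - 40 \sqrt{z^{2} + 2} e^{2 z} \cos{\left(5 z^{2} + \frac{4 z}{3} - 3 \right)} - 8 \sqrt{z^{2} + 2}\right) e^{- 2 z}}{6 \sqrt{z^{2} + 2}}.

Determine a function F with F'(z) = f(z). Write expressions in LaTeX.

Differentiate the proposed F(z) back; it has to land on f(z) exactly.
Check: d/dz[\frac{\left(3 \sqrt{z^{2} + 2} e^{2 z} - 30 e^{2 z} \sin{\left(5 z^{2} + \frac{4 z}{3} - 3 \right)} + 4\right) e^{- 2 z}}{6}] = \frac{\left(- 300 z \sqrt{z^{2} + 2} e^{2 z} \cos{\left(5 z^{2} + \frac{4 z}{3} - 3 \right)} + 3 z e^{2 z} - 40 \sqrt{z^{2} + 2} e^{2 z} \cos{\left(5 z^{2} + \frac{4 z}{3} - 3 \right)} - 8 \sqrt{z^{2} + 2}\right) e^{- 2 z}}{6 \sqrt{z^{2} + 2}} = f(z).

An antiderivative is F(z) = \frac{\left(3 \sqrt{z^{2} + 2} e^{2 z} - 30 e^{2 z} \sin{\left(5 z^{2} + \frac{4 z}{3} - 3 \right)} + 4\right) e^{- 2 z}}{6}.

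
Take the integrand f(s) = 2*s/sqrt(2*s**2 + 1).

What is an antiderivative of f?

An antiderivative is F(s) = sqrt(2*s**2 + 1).

The substitution u = 2*s**2 + 1 works: f is exactly (dF/du)*(du/ds) for that inner function.
Check: d/ds[sqrt(2*s**2 + 1)] = 2*s/sqrt(2*s**2 + 1) = f(s).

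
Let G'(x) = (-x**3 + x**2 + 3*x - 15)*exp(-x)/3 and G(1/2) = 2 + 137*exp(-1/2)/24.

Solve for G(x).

G(x) = (x**3 + 2*x**2 + x + 6*exp(x) + 16)*exp(-x)/3

G'(x) has the shape u'v + uv' for u = x**3/3 + 2*x**2/3 + x/3 + 16/3 and v = exp(-x) — it is the derivative of the product u*v.
A general antiderivative is (x**3 + 2*x**2 + x + 16)*exp(-x)/3 + C.
The condition gives C = 2 + 137*exp(-1/2)/24 - (137*exp(-1/2)/24) = 2.
So G(x) = (x**3 + 2*x**2 + x + 6*exp(x) + 16)*exp(-x)/3.
Check: d/dx[(x**3 + 2*x**2 + x + 6*exp(x) + 16)*exp(-x)/3] = (-x**3 + x**2 + 3*x - 15)*exp(-x)/3 = G'(x).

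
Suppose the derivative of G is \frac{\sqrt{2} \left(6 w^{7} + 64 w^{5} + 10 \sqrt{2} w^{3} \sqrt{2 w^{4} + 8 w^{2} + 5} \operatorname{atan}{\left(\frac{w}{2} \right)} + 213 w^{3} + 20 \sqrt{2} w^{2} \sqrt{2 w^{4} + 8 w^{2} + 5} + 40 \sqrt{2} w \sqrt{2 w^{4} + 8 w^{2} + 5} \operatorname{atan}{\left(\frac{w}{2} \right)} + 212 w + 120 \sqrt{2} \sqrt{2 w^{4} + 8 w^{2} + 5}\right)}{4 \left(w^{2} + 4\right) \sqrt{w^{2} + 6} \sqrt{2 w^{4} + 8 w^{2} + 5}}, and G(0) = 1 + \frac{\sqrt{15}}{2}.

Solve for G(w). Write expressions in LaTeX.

Recognize the product-rule pattern: G'(w) = u'v + uv' with u = 2 \sqrt{w^{2} + 6}, v = \frac{\sqrt{w^{4} + 4 w^{2} + \frac{5}{2}}}{4} + \frac{5 \operatorname{atan}{\left(\frac{w}{2} \right)}}{2}, so integration by parts undoes it.
A general antiderivative is 2 \sqrt{w^{2} + 6} \left(\frac{\sqrt{w^{4} + 4 w^{2} + \frac{5}{2}}}{4} + \frac{5 \operatorname{atan}{\left(\frac{w}{2} \right)}}{2}\right) + C.
The condition gives C = 1 + \frac{\sqrt{15}}{2} - (\frac{\sqrt{15}}{2}) = 1.
So G(w) = \frac{\sqrt{w^{2} + 6} \left(\sqrt{2} \sqrt{2 w^{4} + 8 w^{2} + 5} + 20 \operatorname{atan}{\left(\frac{w}{2} \right)}\right) + 4}{4}.
Check: d/dw[\frac{\sqrt{w^{2} + 6} \left(\sqrt{2} \sqrt{2 w^{4} + 8 w^{2} + 5} + 20 \operatorname{atan}{\left(\frac{w}{2} \right)}\right) + 4}{4}] = \frac{6 \sqrt{2} w^{7} + 64 \sqrt{2} w^{5} + 20 w^{3} \sqrt{2 w^{4} + 8 w^{2} + 5} \operatorname{atan}{\left(\frac{w}{2} \right)} + 213 \sqrt{2} w^{3} + 40 w^{2} \sqrt{2 w^{4} + 8 w^{2} + 5} + 80 w \sqrt{2 w^{4} + 8 w^{2} + 5} \operatorname{atan}{\left(\frac{w}{2} \right)} + 212 \sqrt{2} w + 240 \sqrt{2 w^{4} + 8 w^{2} + 5}}{4 w^{2} \sqrt{w^{2} + 6} \sqrt{2 w^{4} + 8 w^{2} + 5} + 16 \sqrt{w^{2} + 6} \sqrt{2 w^{4} + 8 w^{2} + 5}}, which equals G'(w).

G(w) = \frac{\sqrt{w^{2} + 6} \left(\sqrt{2} \sqrt{2 w^{4} + 8 w^{2} + 5} + 20 \operatorname{atan}{\left(\frac{w}{2} \right)}\right) + 4}{4}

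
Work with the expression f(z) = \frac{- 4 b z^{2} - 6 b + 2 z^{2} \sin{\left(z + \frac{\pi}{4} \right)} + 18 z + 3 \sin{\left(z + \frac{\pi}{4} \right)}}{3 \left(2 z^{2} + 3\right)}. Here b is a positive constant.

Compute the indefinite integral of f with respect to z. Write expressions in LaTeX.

F(z) = - \frac{2 b z}{3} + \frac{3 \log{\left(2 z^{2} + 3 \right)}}{2} - \frac{\cos{\left(z + \frac{\pi}{4} \right)}}{3} + C

Differentiate the proposed F(z) back; it has to land on f(z) exactly.
Check: d/dz[- \frac{2 b z}{3} + \frac{3 \log{\left(2 z^{2} + 3 \right)}}{2} - \frac{\cos{\left(z + \frac{\pi}{4} \right)}}{3}] = \frac{- 4 b z^{2} - 6 b + 2 z^{2} \sin{\left(z + \frac{\pi}{4} \right)} + 18 z + 3 \sin{\left(z + \frac{\pi}{4} \right)}}{6 z^{2} + 9}, which equals f(z).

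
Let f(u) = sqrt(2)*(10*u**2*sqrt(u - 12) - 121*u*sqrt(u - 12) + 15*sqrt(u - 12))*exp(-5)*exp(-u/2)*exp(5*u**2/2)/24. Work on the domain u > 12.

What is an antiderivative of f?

An antiderivative is F(u) = (u/2 - 6)**(3/2)*exp(5*u**2/2 - u/2 - 5)/3.

Recognize the product-rule pattern: f = v'r + vr' with v = (u/2 - 6)**(3/2)/3, r = exp(5*u**2/2 - u/2 - 5), so integration by parts undoes it.
Check: d/du[(u/2 - 6)**(3/2)*exp(5*u**2/2 - u/2 - 5)/3] = sqrt(2)*(10*u**2*sqrt(u - 12) - 121*u*sqrt(u - 12) + 15*sqrt(u - 12))*exp(-5)*exp(-u/2)*exp(5*u**2/2)/24 = f(u).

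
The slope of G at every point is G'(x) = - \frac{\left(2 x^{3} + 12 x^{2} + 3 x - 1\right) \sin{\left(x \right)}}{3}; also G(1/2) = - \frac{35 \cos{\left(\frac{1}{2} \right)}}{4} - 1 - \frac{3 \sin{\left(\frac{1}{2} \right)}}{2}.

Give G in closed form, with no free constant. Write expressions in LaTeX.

G(x) = \frac{2 x^{3} \cos{\left(x \right)}}{3} - 2 x^{2} \sin{\left(x \right)} + 4 x^{2} \cos{\left(x \right)} - 8 x \sin{\left(x \right)} - 3 x \cos{\left(x \right)} + 3 \sin{\left(x \right)} - \frac{25 \cos{\left(x \right)}}{3} - 1

Whatever form G(x) takes, its d/dx must return the stated G'(x).
A general antiderivative is \frac{2 x^{3} \cos{\left(x \right)}}{3} - 2 x^{2} \sin{\left(x \right)} + 4 x^{2} \cos{\left(x \right)} - 8 x \sin{\left(x \right)} - 3 x \cos{\left(x \right)} + 3 \sin{\left(x \right)} - \frac{25 \cos{\left(x \right)}}{3} + C.
The condition gives C = - \frac{35 \cos{\left(\frac{1}{2} \right)}}{4} - 1 - \frac{3 \sin{\left(\frac{1}{2} \right)}}{2} - (- \frac{35 \cos{\left(\frac{1}{2} \right)}}{4} - \frac{3 \sin{\left(\frac{1}{2} \right)}}{2}) = -1.
So G(x) = \frac{2 x^{3} \cos{\left(x \right)}}{3} - 2 x^{2} \sin{\left(x \right)} + 4 x^{2} \cos{\left(x \right)} - 8 x \sin{\left(x \right)} - 3 x \cos{\left(x \right)} + 3 \sin{\left(x \right)} - \frac{25 \cos{\left(x \right)}}{3} - 1.
Check: d/dx[\frac{2 x^{3} \cos{\left(x \right)}}{3} - 2 x^{2} \sin{\left(x \right)} + 4 x^{2} \cos{\left(x \right)} - 8 x \sin{\left(x \right)} - 3 x \cos{\left(x \right)} + 3 \sin{\left(x \right)} - \frac{25 \cos{\left(x \right)}}{3} - 1] = - \frac{2 x^{3} \sin{\left(x \right)}}{3} - 4 x^{2} \sin{\left(x \right)} - x \sin{\left(x \right)} + \frac{\sin{\left(x \right)}}{3}, which equals G'(x).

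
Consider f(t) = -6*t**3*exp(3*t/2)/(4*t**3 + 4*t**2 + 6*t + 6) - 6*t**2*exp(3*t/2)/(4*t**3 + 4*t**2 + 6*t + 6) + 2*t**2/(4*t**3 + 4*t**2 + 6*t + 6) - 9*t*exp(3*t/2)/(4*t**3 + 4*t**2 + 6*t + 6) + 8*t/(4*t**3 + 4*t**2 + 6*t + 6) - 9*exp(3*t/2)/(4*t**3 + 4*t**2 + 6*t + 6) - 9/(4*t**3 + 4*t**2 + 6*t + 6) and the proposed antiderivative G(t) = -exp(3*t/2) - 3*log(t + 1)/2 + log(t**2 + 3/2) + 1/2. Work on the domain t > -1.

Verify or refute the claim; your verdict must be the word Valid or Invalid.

d/dt[G] = (-6*t**3*exp(3*t/2) - 6*t**2*exp(3*t/2) + 2*t**2 - 9*t*exp(3*t/2) + 8*t - 9*exp(3*t/2) - 9)/(4*t**3 + 4*t**2 + 6*t + 6)
This equals f(t) exactly, so the claim holds.

Valid - the claim checks out under differentiation.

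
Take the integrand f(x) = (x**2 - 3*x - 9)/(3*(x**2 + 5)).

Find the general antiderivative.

F(x) = (10*x - 15*log(x**2 + 5) - 28*sqrt(5)*atan(sqrt(5)*x/5))/30 + C

Check any antiderivative F(x) by computing F'(x) and comparing it with f(x).
Check: d/dx[(10*x - 15*log(x**2 + 5) - 28*sqrt(5)*atan(sqrt(5)*x/5))/30] = (x**2 - 3*x - 9)/(3*x**2 + 15), which equals f(x).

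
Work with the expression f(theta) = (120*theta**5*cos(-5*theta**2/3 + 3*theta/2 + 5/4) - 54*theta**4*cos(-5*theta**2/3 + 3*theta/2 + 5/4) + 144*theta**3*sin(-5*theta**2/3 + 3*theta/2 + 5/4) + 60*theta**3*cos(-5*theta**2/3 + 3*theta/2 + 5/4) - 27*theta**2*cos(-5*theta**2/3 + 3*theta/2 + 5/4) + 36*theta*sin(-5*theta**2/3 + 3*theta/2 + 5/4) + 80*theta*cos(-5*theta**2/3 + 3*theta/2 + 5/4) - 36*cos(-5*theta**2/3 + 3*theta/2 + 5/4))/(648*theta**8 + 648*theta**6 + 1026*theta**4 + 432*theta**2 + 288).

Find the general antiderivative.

F(theta) = -sin(-5*theta**2/3 + 3*theta/2 + 5/4)/(18*theta**4 + 9*theta**2 + 12) + C

Recognize the product-rule pattern: f = u'v + uv' with u = -1/(9*(2*theta**4 + theta**2 + 4/3)), v = sin(-5*theta**2/3 + 3*theta/2 + 5/4), so integration by parts undoes it.
Check: d/dtheta[-sin(-5*theta**2/3 + 3*theta/2 + 5/4)/(18*theta**4 + 9*theta**2 + 12)] = (120*theta**5*cos(-5*theta**2/3 + 3*theta/2 + 5/4) - 54*theta**4*cos(-5*theta**2/3 + 3*theta/2 + 5/4) + 144*theta**3*sin(-5*theta**2/3 + 3*theta/2 + 5/4) + 60*theta**3*cos(-5*theta**2/3 + 3*theta/2 + 5/4) - 27*theta**2*cos(-5*theta**2/3 + 3*theta/2 + 5/4) + 36*theta*sin(-5*theta**2/3 + 3*theta/2 + 5/4) + 80*theta*cos(-5*theta**2/3 + 3*theta/2 + 5/4) - 36*cos(-5*theta**2/3 + 3*theta/2 + 5/4))/(648*theta**8 + 648*theta**6 + 1026*theta**4 + 432*theta**2 + 288) = f(theta).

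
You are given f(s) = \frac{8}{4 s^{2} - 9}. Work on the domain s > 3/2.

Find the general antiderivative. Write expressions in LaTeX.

F(s) = - \frac{2 \left(- \log{\left(s - \frac{3}{2} \right)} + \log{\left(s + \frac{3}{2} \right)}\right)}{3} + C

The denominator factors as \left(2 s - 3\right) \left(2 s + 3\right); partial fractions split f into directly integrable pieces: - \frac{4}{3 \left(2 s + 3\right)} + \frac{4}{3 \left(2 s - 3\right)}.
Check: d/ds[- \frac{2 \left(- \log{\left(s - \frac{3}{2} \right)} + \log{\left(s + \frac{3}{2} \right)}\right)}{3}] = \frac{8}{4 s^{2} - 9} = f(s).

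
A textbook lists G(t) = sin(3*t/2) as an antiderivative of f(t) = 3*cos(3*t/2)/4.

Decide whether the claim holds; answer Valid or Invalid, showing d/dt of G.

Invalid: d/dt[G] - f = 3*cos(3*t/2)/4, which is not 0.

d/dt[G] = 3*cos(3*t/2)/2
d/dt[G] - f(t) = 3*cos(3*t/2)/4 != 0.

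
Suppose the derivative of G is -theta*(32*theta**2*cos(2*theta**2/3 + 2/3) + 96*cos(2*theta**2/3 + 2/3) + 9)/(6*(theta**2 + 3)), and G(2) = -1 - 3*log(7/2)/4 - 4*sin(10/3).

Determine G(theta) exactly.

A candidate passes only if d/dtheta[G] lands on the given G'(theta) exactly.
A general antiderivative is -3*log(theta**2/2 + 3/2)/4 - 4*sin(2*theta**2/3 + 2/3) + C.
The condition gives C = -1 - 3*log(7/2)/4 - 4*sin(10/3) - (-3*log(7/2)/4 - 4*sin(10/3)) = -1.
So G(theta) = -3*log(theta**2/2 + 3/2)/4 - 4*sin(2*theta**2/3 + 2/3) - 1.
Check: d/dtheta[-3*log(theta**2/2 + 3/2)/4 - 4*sin(2*theta**2/3 + 2/3) - 1] = (-32*theta**3*cos(2*theta**2/3 + 2/3) - 96*theta*cos(2*theta**2/3 + 2/3) - 9*theta)/(6*theta**2 + 18), which equals G'(theta).

G(theta) = -3*log(theta**2/2 + 3/2)/4 - 4*sin(2*theta**2/3 + 2/3) - 1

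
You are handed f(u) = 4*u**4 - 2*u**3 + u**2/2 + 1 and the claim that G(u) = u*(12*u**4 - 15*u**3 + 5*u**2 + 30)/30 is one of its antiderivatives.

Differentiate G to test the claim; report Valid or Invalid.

Invalid: d/du[G] - f = -2*u**4, which is not 0.

d/du[G] = 2*u**4 - 2*u**3 + u**2/2 + 1
d/du[G] - f(u) = -2*u**4 != 0.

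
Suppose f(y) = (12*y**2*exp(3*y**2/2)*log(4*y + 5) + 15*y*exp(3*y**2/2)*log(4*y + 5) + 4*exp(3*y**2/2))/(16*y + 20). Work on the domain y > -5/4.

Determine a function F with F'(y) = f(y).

An antiderivative is F(y) = exp(3*y**2/2)*log(4*y + 5)/4.

f has the shape u'v + uv' for u = exp(3*y**2/2)/4 and v = log(4*y + 5) — it is the derivative of the product u*v.
Check: d/dy[exp(3*y**2/2)*log(4*y + 5)/4] = (12*y**2*exp(3*y**2/2)*log(4*y + 5) + 15*y*exp(3*y**2/2)*log(4*y + 5) + 4*exp(3*y**2/2))/(16*y + 20) = f(y).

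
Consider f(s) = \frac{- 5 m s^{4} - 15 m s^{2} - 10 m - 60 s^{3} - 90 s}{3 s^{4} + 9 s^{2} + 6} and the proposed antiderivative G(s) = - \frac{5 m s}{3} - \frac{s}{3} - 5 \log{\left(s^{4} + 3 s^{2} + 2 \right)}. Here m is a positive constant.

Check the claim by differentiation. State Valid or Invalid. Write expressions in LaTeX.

d/ds[G] = \frac{- 5 m s^{4} - 15 m s^{2} - 10 m - s^{4} - 60 s^{3} - 3 s^{2} - 90 s - 2}{3 s^{4} + 9 s^{2} + 6}
d/ds[G] - f(s) = - \frac{1}{3} != 0.

Invalid: d/ds[G] - f = - \frac{1}{3}, which is not 0.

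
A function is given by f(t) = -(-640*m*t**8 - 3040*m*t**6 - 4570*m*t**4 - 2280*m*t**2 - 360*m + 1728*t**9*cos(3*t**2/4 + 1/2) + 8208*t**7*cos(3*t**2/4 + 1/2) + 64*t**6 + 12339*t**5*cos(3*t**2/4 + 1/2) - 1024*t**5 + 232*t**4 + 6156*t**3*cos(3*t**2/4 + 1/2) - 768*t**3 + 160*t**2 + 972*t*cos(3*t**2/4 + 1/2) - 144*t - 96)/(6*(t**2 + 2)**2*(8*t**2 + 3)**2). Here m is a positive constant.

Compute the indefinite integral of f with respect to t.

F(t) = (5*m*t*(t**2 + 2)*(8*t**2 + 3) - 32*t**2 + 4*t*(t**2 + 2) - 9*(t**2 + 2)*(8*t**2 + 3)*sin(3*t**2/4 + 1/2) - 12)/(3*(t**2 + 2)*(8*t**2 + 3)) + C

Whatever form F(t) takes, F'(t) = f(t) is non-negotiable.
Check: d/dt[(5*m*t*(t**2 + 2)*(8*t**2 + 3) - 32*t**2 + 4*t*(t**2 + 2) - 9*(t**2 + 2)*(8*t**2 + 3)*sin(3*t**2/4 + 1/2) - 12)/(3*(t**2 + 2)*(8*t**2 + 3))] = (640*m*t**8 + 3040*m*t**6 + 4570*m*t**4 + 2280*m*t**2 + 360*m - 1728*t**9*cos(3*t**2/4 + 1/2) - 8208*t**7*cos(3*t**2/4 + 1/2) - 64*t**6 - 12339*t**5*cos(3*t**2/4 + 1/2) + 1024*t**5 - 232*t**4 - 6156*t**3*cos(3*t**2/4 + 1/2) + 768*t**3 - 160*t**2 - 972*t*cos(3*t**2/4 + 1/2) + 144*t + 96)/(384*t**8 + 1824*t**6 + 2742*t**4 + 1368*t**2 + 216), which equals f(t).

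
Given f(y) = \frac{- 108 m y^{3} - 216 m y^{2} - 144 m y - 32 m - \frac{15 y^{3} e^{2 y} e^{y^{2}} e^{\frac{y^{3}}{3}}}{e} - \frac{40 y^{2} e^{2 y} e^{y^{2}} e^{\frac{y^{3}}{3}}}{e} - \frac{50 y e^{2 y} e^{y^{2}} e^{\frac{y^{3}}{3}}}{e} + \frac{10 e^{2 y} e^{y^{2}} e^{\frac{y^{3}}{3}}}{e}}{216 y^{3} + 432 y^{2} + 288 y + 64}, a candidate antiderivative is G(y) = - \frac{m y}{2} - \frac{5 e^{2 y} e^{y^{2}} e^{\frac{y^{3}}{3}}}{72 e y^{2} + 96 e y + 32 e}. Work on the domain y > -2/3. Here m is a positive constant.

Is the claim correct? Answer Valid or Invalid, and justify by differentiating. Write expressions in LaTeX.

d/dy[G] = \frac{- 108 e m y^{3} - 216 e m y^{2} - 144 e m y - 32 e m - 15 y^{3} e^{2 y} e^{y^{2}} e^{\frac{y^{3}}{3}} - 40 y^{2} e^{2 y} e^{y^{2}} e^{\frac{y^{3}}{3}} - 50 y e^{2 y} e^{y^{2}} e^{\frac{y^{3}}{3}} + 10 e^{2 y} e^{y^{2}} e^{\frac{y^{3}}{3}}}{216 e y^{3} + 432 e y^{2} + 288 e y + 64 e}
This equals f(y) exactly, so the claim holds.

Valid - the claim checks out under differentiation.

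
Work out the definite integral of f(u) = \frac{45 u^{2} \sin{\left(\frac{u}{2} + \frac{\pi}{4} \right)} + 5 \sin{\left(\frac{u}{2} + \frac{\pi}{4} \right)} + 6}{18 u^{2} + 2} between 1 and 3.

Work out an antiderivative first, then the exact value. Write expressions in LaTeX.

Check any antiderivative F(u) by computing F'(u) and comparing it with f(u).
F(u) = - 5 \cos{\left(\frac{u}{2} + \frac{\pi}{4} \right)} + \operatorname{atan}{\left(3 u \right)} is an antiderivative of f.
Check: d/du[- 5 \cos{\left(\frac{u}{2} + \frac{\pi}{4} \right)} + \operatorname{atan}{\left(3 u \right)}] = \frac{45 u^{2} \sin{\left(\frac{u}{2} + \frac{\pi}{4} \right)} + 5 \sin{\left(\frac{u}{2} + \frac{\pi}{4} \right)} + 6}{18 u^{2} + 2} = f(u).
F(3) = \operatorname{atan}{\left(9 \right)} - 5 \cos{\left(\frac{\pi}{4} + \frac{3}{2} \right)}; F(1) = - 5 \cos{\left(\frac{1}{2} + \frac{\pi}{4} \right)} + \operatorname{atan}{\left(3 \right)}.
Integral = F(3) - F(1) = - \operatorname{atan}{\left(3 \right)} + 5 \cos{\left(\frac{1}{2} + \frac{\pi}{4} \right)} + \operatorname{atan}{\left(9 \right)} - 5 \cos{\left(\frac{\pi}{4} + \frac{3}{2} \right)}.

Antiderivative: F(u) = - 5 \cos{\left(\frac{u}{2} + \frac{\pi}{4} \right)} + \operatorname{atan}{\left(3 u \right)}; value = - \operatorname{atan}{\left(3 \right)} + 5 \cos{\left(\frac{1}{2} + \frac{\pi}{4} \right)} + \operatorname{atan}{\left(9 \right)} - 5 \cos{\left(\frac{\pi}{4} + \frac{3}{2} \right)}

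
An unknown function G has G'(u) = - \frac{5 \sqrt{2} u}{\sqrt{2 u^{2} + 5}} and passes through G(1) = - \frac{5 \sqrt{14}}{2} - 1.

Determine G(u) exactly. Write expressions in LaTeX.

G(u) = \frac{\sqrt{2} \left(- 5 \sqrt{2 u^{2} + 5} - \sqrt{2}\right)}{2}

G'(u) matches the chain-rule pattern g'(h)*h' with inner function h(u) = u^{2} + \frac{5}{2}; substituting w = h(u) collapses the integral.
A general antiderivative is - 5 \sqrt{u^{2} + \frac{5}{2}} + C.
The condition gives C = - \frac{5 \sqrt{14}}{2} - 1 - (- \frac{5 \sqrt{14}}{2}) = -1.
So G(u) = \frac{\sqrt{2} \left(- 5 \sqrt{2 u^{2} + 5} - \sqrt{2}\right)}{2}.
Check: d/du[\frac{\sqrt{2} \left(- 5 \sqrt{2 u^{2} + 5} - \sqrt{2}\right)}{2}] = - \frac{5 \sqrt{2} u}{\sqrt{2 u^{2} + 5}} = G'(u).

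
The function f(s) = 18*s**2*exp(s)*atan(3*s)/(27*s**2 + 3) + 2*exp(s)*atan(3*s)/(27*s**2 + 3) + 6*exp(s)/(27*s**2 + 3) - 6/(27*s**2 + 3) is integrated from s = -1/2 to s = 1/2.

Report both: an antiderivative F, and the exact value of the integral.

Antiderivative: F(s) = 2*(exp(s) - 1)*atan(3*s)/3; value = -4*atan(3/2)/3 + 2*exp(-1/2)*atan(3/2)/3 + 2*exp(1/2)*atan(3/2)/3

The integrand splits into summands that can be handled one at a time.
F(s) = 2*(exp(s) - 1)*atan(3*s)/3 is an antiderivative of f.
Check: d/ds[2*(exp(s) - 1)*atan(3*s)/3] = (18*s**2*exp(s)*atan(3*s) + 2*exp(s)*atan(3*s) + 6*exp(s) - 6)/(27*s**2 + 3), which equals f(s).
F(1/2) = -2*atan(3/2)/3 + 2*exp(1/2)*atan(3/2)/3; F(-1/2) = -2*exp(-1/2)*atan(3/2)/3 + 2*atan(3/2)/3.
Integral = F(1/2) - F(-1/2) = -4*atan(3/2)/3 + 2*exp(-1/2)*atan(3/2)/3 + 2*exp(1/2)*atan(3/2)/3.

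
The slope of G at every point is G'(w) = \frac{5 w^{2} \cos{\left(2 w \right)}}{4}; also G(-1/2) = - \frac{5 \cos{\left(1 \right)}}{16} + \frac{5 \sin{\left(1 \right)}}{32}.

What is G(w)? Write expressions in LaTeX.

G(w) = \frac{5 w^{2} \sin{\left(2 w \right)}}{8} + \frac{5 w \cos{\left(2 w \right)}}{8} - \frac{5 \sin{\left(2 w \right)}}{16}

The proposed G(w) is checked by its d/dw: the result must match the given G'(w).
A general antiderivative is \frac{5 w^{2} \sin{\left(2 w \right)}}{8} + \frac{5 w \cos{\left(2 w \right)}}{8} - \frac{5 \sin{\left(2 w \right)}}{16} + C.
The condition gives C = - \frac{5 \cos{\left(1 \right)}}{16} + \frac{5 \sin{\left(1 \right)}}{32} - (- \frac{5 \cos{\left(1 \right)}}{16} + \frac{5 \sin{\left(1 \right)}}{32}) = 0.
So G(w) = \frac{5 w^{2} \sin{\left(2 w \right)}}{8} + \frac{5 w \cos{\left(2 w \right)}}{8} - \frac{5 \sin{\left(2 w \right)}}{16}.
Check: d/dw[\frac{5 w^{2} \sin{\left(2 w \right)}}{8} + \frac{5 w \cos{\left(2 w \right)}}{8} - \frac{5 \sin{\left(2 w \right)}}{16}] = \frac{5 w^{2} \cos{\left(2 w \right)}}{4} = G'(w).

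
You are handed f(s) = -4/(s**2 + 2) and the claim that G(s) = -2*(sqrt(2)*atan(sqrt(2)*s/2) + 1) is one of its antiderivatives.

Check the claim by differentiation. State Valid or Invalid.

d/ds[G] = -4/(s**2 + 2)
This equals f(s) exactly, so the claim holds.

Valid: G'(s) = f(s).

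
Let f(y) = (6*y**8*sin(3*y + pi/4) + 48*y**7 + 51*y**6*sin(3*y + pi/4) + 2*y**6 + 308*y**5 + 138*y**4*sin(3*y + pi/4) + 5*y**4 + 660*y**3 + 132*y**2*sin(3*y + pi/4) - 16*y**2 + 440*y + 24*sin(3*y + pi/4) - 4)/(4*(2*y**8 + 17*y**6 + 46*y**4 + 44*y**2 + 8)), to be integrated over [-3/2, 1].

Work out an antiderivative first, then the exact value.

Antiderivative: F(y) = (-y/4 - 1/2)/(y**2 + 2) + 3*log(y**4/3 + 3*y**2/2 + 1/3)/2 - cos(3*y + pi/4)/4; value = -3*log(259/48)/2 - 15/68 + sin(pi/4 + 9/2)/4 - cos(pi/4 + 3)/4 + 3*log(13/6)/2

Check any antiderivative F(y) by computing F'(y) and comparing it with f(y).
F(y) = (-y/4 - 1/2)/(y**2 + 2) + 3*log(y**4/3 + 3*y**2/2 + 1/3)/2 - cos(3*y + pi/4)/4 is an antiderivative of f.
Check: d/dy[(-y/4 - 1/2)/(y**2 + 2) + 3*log(y**4/3 + 3*y**2/2 + 1/3)/2 - cos(3*y + pi/4)/4] = (6*y**8*sin(3*y + pi/4) + 48*y**7 + 51*y**6*sin(3*y + pi/4) + 2*y**6 + 308*y**5 + 138*y**4*sin(3*y + pi/4) + 5*y**4 + 660*y**3 + 132*y**2*sin(3*y + pi/4) - 16*y**2 + 440*y + 24*sin(3*y + pi/4) - 4)/(8*y**8 + 68*y**6 + 184*y**4 + 176*y**2 + 32), which equals f(y).
F(1) = -1/4 - cos(pi/4 + 3)/4 + 3*log(13/6)/2; F(-3/2) = -1/34 - sin(pi/4 + 9/2)/4 + 3*log(259/48)/2.
Integral = F(1) - F(-3/2) = -3*log(259/48)/2 - 15/68 + sin(pi/4 + 9/2)/4 - cos(pi/4 + 3)/4 + 3*log(13/6)/2.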